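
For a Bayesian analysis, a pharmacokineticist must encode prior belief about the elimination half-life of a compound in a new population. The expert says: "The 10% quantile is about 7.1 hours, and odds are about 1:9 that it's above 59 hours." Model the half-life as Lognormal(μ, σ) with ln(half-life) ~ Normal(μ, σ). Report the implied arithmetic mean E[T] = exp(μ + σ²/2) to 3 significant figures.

E[T] ≈ 28.8 hours

If T ~ Lognormal(μ,σ) then ln T ~ Normal(μ,σ), so the p-quantile of ln T is μ + z_p·σ.
ln(7.1) = 1.96 and ln(59) = 4.078; z_{0.1} = -1.282, z_{0.9} = 1.282.
σ = (4.078 − 1.96)/(1.282 − (-1.282)) = 0.826.
μ = 1.96 − (-1.282)·0.826 = 3.019.
E[T] = exp(μ + σ²/2) = exp(3.019 + 0.3412) = 28.8 hours.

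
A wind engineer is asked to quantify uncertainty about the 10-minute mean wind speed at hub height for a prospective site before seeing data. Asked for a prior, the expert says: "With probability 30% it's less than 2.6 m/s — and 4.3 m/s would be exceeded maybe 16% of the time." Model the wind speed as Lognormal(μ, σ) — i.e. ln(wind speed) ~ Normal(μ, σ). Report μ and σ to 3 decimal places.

If T ~ Lognormal(μ,σ) then ln T ~ Normal(μ,σ), so the p-quantile of ln T is μ + z_p·σ.
ln(2.6) = 0.9555 and ln(4.3) = 1.459; z_{0.3} = -0.5244, z_{0.84} = 0.9945.
σ = (1.459 − 0.9555)/(0.9945 − (-0.5244)) = 0.331.
μ = 0.9555 − (-0.5244)·0.331 = 1.129.

μ ≈ 1.129, σ ≈ 0.331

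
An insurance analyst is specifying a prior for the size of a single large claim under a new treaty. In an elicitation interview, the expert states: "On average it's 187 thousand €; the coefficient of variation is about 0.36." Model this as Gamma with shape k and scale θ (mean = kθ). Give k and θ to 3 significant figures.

For Gamma(k, scale θ): mean = kθ, variance = kθ², so CV = 1/√k.
CV = 0.36, hence k = 1/CV² = 7.72.
Then θ = mean/k = 187/7.72 = 24.2.

k ≈ 7.72, θ ≈ 24.2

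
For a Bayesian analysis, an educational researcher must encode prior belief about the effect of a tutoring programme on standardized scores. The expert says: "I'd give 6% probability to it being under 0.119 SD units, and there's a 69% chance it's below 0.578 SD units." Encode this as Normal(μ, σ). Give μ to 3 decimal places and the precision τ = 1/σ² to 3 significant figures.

The p-quantile of Normal(μ,σ) is μ + z_p·σ, with z_{0.06} = -1.555 and z_{0.69} = 0.4959.
Eliminate σ: μ = (z₂·x₁ − z₁·x₂)/(z₂ − z₁) = (0.4959·0.119 − (-1.555)·0.578)/2.051 = 0.467.
Then σ = (x₂ − x₁)/(z₂ − z₁) = (0.578 − 0.119)/2.051 = 0.224.
Precision τ = 1/σ² = 1/0.2238² = 20.

μ = 0.467, τ = 20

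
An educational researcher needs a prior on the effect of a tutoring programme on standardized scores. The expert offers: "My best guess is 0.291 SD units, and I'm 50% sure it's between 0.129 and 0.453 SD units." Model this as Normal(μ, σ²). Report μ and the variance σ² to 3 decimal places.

μ = 0.291, σ² = 0.058

A symmetric 50% interval runs μ ± z·σ with z = 0.6745.
Half-width = 0.162, so σ = 0.162/0.6745 = 0.2402 and σ² = 0.058.
μ is the stated best guess, 0.291.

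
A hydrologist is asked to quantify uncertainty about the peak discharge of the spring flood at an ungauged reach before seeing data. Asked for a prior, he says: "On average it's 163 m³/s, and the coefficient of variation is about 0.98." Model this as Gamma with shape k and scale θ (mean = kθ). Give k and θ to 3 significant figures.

For Gamma(k, scale θ): mean = kθ, variance = kθ², so CV = 1/√k.
CV = 0.98, hence k = 1/CV² = 1.04.
Then θ = mean/k = 163/1.04 = 157.

k ≈ 1.04, θ ≈ 157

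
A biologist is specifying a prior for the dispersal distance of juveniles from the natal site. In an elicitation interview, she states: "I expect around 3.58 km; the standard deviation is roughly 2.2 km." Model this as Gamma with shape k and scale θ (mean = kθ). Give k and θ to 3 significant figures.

For Gamma(k, scale θ): mean = kθ, variance = kθ², so CV = 1/√k.
CV = SD/mean = 2.2/3.58 = 0.6145, hence k = 1/CV² = 2.65.
Then θ = mean/k = 3.58/2.65 = 1.35.

k ≈ 2.65, θ ≈ 1.35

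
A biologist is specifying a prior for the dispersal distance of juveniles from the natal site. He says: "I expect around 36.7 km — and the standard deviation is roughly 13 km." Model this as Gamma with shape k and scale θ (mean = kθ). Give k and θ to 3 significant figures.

For Gamma(k, scale θ): mean = kθ, variance = kθ², so CV = 1/√k.
CV = SD/mean = 13/36.7 = 0.3542, hence k = 1/CV² = 7.97.
Then θ = mean/k = 36.7/7.97 = 4.6.

k ≈ 7.97, θ ≈ 4.6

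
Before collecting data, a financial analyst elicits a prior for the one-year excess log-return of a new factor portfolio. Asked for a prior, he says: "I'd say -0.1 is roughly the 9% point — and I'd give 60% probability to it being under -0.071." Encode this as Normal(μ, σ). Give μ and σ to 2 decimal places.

μ = -0.08, σ = 0.02

For Normal(μ,σ), the p-quantile is μ + z_p·σ. Here z_{0.09} = -1.341, z_{0.6} = 0.2533.
So -0.1 = μ − 1.341σ and -0.071 = μ + 0.2533σ.
Subtracting: σ = (-0.071 − -0.1)/(0.2533 − (-1.341)) = 0.02.
Then μ = -0.1 − (-1.341)·0.02 = -0.08.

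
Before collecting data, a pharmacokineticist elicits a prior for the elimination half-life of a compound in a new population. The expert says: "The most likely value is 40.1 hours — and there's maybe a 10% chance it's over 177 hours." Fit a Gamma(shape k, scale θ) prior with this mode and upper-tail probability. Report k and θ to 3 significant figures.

k ≈ 1.82, θ ≈ 48.9

Gamma(k,θ) with k>1 has mode (k−1)θ, so θ = 40.1/(k−1).
Need P(X < 177) = 0.9 with θ tied to k this way. Start at k = 2, θ = 40.1: P(X<177) ≈ 0.934.
Too high — lower k to spread out. Iterating converges to k ≈ 1.82.
Then θ = 40.1/(1.82−1) ≈ 48.9.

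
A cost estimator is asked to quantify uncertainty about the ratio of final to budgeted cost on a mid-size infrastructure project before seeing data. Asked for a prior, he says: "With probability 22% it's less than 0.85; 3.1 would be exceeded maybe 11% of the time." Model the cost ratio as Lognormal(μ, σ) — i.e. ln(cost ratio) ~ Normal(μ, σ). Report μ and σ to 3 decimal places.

μ ≈ 0.337, σ ≈ 0.647

If T ~ Lognormal(μ,σ) then ln T ~ Normal(μ,σ), so the p-quantile of ln T is μ + z_p·σ.
ln(0.85) = -0.1625 and ln(3.1) = 1.131; z_{0.22} = -0.7722, z_{0.89} = 1.227.
σ = (1.131 − -0.1625)/(1.227 − (-0.7722)) = 0.647.
μ = -0.1625 − (-0.7722)·0.647 = 0.337.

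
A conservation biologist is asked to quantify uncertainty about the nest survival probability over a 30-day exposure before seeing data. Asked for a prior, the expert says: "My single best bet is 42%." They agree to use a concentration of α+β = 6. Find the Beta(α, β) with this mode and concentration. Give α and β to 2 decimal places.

α = 2.68, β = 3.32

For α,β > 1 the Beta mode is (α−1)/(α+β−2). With α+β = 6, the mode is (α−1)/4.
Set (α−1)/4 = 0.42 → α = 1 + 0.42·4 = 2.68.
β = 6 − α = 3.32.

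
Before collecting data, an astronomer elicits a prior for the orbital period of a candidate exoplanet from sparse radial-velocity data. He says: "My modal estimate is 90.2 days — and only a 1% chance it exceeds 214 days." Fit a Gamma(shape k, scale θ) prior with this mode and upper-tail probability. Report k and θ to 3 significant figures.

Gamma(k,θ) with k>1 has mode (k−1)θ, so θ = 90.2/(k−1).
Need P(X < 214) = 0.99 with θ tied to k this way. Start at k = 2, θ = 90.2: P(X<214) ≈ 0.686.
Too low — raise k to concentrate. Iterating converges to k ≈ 7.36.
Then θ = 90.2/(7.36−1) ≈ 14.2.

k ≈ 7.36, θ ≈ 14.2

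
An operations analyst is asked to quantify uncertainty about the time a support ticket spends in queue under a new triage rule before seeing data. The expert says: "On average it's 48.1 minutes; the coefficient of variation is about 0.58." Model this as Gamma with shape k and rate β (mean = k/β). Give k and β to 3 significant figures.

For Gamma(k, rate β): mean = k/β, variance = k/β², so CV = 1/√k.
CV = 0.58, hence k = 1/CV² = 2.97.
Then β = k/mean = 2.97/48.1 = 0.0618.

k ≈ 2.97, β ≈ 0.0618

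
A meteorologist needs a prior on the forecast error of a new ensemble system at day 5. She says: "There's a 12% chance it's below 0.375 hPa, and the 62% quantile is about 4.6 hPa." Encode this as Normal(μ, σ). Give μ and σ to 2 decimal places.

μ = 3.73, σ = 2.85

The p-quantile of Normal(μ,σ) is μ + z_p·σ, with z_{0.12} = -1.175 and z_{0.62} = 0.3055.
Eliminate σ: μ = (z₂·x₁ − z₁·x₂)/(z₂ − z₁) = (0.3055·0.375 − (-1.175)·4.6)/1.48 = 3.73.
Then σ = (x₂ − x₁)/(z₂ − z₁) = (4.6 − 0.375)/1.48 = 2.85.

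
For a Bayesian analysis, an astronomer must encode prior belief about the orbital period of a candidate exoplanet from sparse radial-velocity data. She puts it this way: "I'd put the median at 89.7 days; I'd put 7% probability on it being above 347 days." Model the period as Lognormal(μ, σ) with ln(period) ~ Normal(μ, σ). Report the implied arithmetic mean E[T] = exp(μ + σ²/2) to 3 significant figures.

If T ~ Lognormal(μ,σ) then ln T ~ Normal(μ,σ), so the p-quantile of ln T is μ + z_p·σ.
ln(89.7) = 4.496 and ln(347) = 5.849; z_{0.5} = 0, z_{0.93} = 1.476.
σ = (5.849 − 4.496)/(1.476 − (0)) = 0.917.
μ = 4.496 − (0)·0.917 = 4.496.
E[T] = exp(μ + σ²/2) = exp(4.496 + 0.4202) = 137 days.

E[T] ≈ 137 days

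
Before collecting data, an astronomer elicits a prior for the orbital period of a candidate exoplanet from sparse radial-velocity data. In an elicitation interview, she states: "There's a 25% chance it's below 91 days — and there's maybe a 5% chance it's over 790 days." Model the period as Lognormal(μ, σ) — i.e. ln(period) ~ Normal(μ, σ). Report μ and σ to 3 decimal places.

If T ~ Lognormal(μ,σ) then ln T ~ Normal(μ,σ), so the p-quantile of ln T is μ + z_p·σ.
ln(91) = 4.511 and ln(790) = 6.672; z_{0.25} = -0.6745, z_{0.95} = 1.645.
σ = (6.672 − 4.511)/(1.645 − (-0.6745)) = 0.932.
μ = 4.511 − (-0.6745)·0.932 = 5.139.

μ ≈ 5.139, σ ≈ 0.932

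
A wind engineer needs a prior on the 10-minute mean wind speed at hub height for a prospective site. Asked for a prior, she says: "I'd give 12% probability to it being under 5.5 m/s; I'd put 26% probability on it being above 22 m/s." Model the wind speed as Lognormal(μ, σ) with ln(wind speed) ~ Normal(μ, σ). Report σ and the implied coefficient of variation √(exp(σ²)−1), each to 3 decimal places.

If T ~ Lognormal(μ,σ) then ln T ~ Normal(μ,σ), so the p-quantile of ln T is μ + z_p·σ.
ln(5.5) = 1.705 and ln(22) = 3.091; z_{0.12} = -1.175, z_{0.74} = 0.6433.
σ = (3.091 − 1.705)/(0.6433 − (-1.175)) = 0.762.
μ = 1.705 − (-1.175)·0.762 = 2.601.
CV = √(exp(σ²)−1) = √(exp(0.5813)−1) = 0.888.

σ ≈ 0.762, CV ≈ 0.888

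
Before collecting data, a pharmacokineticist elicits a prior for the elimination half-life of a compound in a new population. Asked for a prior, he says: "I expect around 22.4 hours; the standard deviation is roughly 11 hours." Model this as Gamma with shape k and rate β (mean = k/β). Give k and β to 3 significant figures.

k ≈ 4.15, β ≈ 0.185

For Gamma(k, rate β): mean = k/β, variance = k/β², so CV = 1/√k.
CV = SD/mean = 11/22.4 = 0.4911, hence k = 1/CV² = 4.15.
Then β = k/mean = 4.15/22.4 = 0.185.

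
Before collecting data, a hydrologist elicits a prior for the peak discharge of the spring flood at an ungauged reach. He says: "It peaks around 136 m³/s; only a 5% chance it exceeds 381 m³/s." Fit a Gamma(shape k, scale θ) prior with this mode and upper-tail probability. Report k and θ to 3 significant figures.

Gamma(k,θ) with k>1 has mode (k−1)θ, so θ = 136/(k−1).
Need P(X < 381) = 0.95 with θ tied to k this way. Start at k = 2, θ = 136: P(X<381) ≈ 0.769.
Too low — raise k to concentrate. Iterating converges to k ≈ 3.52.
Then θ = 136/(3.52−1) ≈ 53.9.

k ≈ 3.52, θ ≈ 53.9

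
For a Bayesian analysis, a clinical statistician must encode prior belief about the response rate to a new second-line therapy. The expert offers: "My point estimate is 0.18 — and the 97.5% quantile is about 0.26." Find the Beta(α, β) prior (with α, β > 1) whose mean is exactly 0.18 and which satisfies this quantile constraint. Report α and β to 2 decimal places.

α ≈ 18.27, β ≈ 83.24

With mean 0.18 fixed, write α = 0.18s, β = 0.82s where s = α+β.
Need P(θ < 0.26) = 0.975 under Beta(0.18s, 0.82s). Normal approximation: (q−m)/√(m(1−m)/s) ≈ z_{0.975} = 1.96, so s ≈ 0.18·0.82·(1.96)²/(0.26−0.18)² = 88.6.
At s = 88.6: P(θ<0.26) ≈ 0.967. Adjusting to match 0.975 gives s ≈ 101.52.
So α = 0.18·101.52 ≈ 18.27, β = 0.82·101.52 ≈ 83.24.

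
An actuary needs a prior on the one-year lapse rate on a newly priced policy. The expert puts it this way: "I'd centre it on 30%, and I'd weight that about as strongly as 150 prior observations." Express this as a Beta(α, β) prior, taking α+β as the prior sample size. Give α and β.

α = 45, β = 105

Under the effective-sample-size interpretation, Beta(α, β) has prior mean α/(α+β) and prior sample size α+β.
So α+β = 150 and α/(α+β) = 0.3, giving α = 0.3·150 = 45 and β = 150 − 45 = 105.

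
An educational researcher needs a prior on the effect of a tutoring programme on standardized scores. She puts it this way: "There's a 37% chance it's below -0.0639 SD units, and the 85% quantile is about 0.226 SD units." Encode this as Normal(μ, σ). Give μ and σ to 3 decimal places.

For Normal(μ,σ), the p-quantile is μ + z_p·σ. Here z_{0.37} = -0.3319, z_{0.85} = 1.036.
So -0.0639 = μ − 0.3319σ and 0.226 = μ + 1.036σ.
Subtracting: σ = (0.226 − -0.0639)/(1.036 − (-0.3319)) = 0.212.
Then μ = -0.0639 − (-0.3319)·0.212 = 0.006.

μ = 0.006, σ = 0.212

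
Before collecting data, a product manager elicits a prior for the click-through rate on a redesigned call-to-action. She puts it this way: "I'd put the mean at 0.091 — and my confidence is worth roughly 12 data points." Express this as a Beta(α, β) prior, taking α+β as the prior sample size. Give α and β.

Under the effective-sample-size interpretation, Beta(α, β) has prior mean α/(α+β) and prior sample size α+β.
So α+β = 12 and α/(α+β) = 0.091, giving α = 0.091·12 = 1.092 and β = 12 − 1.092 = 10.908.

α = 1.092, β = 10.908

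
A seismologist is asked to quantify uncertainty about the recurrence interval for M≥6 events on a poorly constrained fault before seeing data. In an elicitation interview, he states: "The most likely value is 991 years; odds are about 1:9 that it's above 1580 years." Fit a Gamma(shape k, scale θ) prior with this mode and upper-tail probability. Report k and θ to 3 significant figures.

k ≈ 9.63, θ ≈ 115

Gamma(k,θ) with k>1 has mode (k−1)θ, so θ = 991/(k−1).
Need P(X < 1580) = 0.9 with θ tied to k this way. Start at k = 2, θ = 991: P(X<1580) ≈ 0.473.
Too low — raise k to concentrate. Iterating converges to k ≈ 9.63.
Then θ = 991/(9.63−1) ≈ 115.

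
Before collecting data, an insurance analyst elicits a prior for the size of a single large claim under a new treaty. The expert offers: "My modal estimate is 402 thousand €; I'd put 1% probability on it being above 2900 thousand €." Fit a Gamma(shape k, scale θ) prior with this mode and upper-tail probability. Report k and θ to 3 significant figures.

Gamma(k,θ) with k>1 has mode (k−1)θ, so θ = 402/(k−1).
Need P(X < 2900) = 0.99 with θ tied to k this way. Start at k = 2, θ = 402: P(X<2900) ≈ 0.994.
Too high — lower k to spread out. Iterating converges to k ≈ 1.89.
Then θ = 402/(1.89−1) ≈ 451.

k ≈ 1.89, θ ≈ 451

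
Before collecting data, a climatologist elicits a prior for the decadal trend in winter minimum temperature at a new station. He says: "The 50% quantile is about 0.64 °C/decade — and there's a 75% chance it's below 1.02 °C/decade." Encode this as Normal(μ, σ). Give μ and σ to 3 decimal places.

The p-quantile of Normal(μ,σ) is μ + z_p·σ, with z_{0.5} = 0 and z_{0.75} = 0.6745.
Eliminate σ: μ = (z₂·x₁ − z₁·x₂)/(z₂ − z₁) = (0.6745·0.64 − (0)·1.02)/0.6745 = 0.640.
Then σ = (x₂ − x₁)/(z₂ − z₁) = (1.02 − 0.64)/0.6745 = 0.563.

μ = 0.640, σ = 0.563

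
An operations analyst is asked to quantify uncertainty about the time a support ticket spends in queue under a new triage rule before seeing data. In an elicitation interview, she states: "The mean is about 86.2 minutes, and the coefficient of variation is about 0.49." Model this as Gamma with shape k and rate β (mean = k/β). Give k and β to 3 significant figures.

k ≈ 4.16, β ≈ 0.0483

For Gamma(k, rate β): mean = k/β, variance = k/β², so CV = 1/√k.
CV = 0.49, hence k = 1/CV² = 4.16.
Then β = k/mean = 4.16/86.2 = 0.0483.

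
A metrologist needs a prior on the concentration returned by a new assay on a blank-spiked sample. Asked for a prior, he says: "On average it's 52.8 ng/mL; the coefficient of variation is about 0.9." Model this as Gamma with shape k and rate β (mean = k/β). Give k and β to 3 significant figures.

For Gamma(k, rate β): mean = k/β, variance = k/β², so CV = 1/√k.
CV = 0.9, hence k = 1/CV² = 1.23.
Then β = k/mean = 1.23/52.8 = 0.0234.

k ≈ 1.23, β ≈ 0.0234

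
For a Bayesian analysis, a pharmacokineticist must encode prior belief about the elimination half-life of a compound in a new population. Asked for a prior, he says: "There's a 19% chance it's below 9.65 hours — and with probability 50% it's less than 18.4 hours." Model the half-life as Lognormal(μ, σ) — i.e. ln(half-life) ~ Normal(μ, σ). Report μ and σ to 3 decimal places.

If T ~ Lognormal(μ,σ) then ln T ~ Normal(μ,σ), so the p-quantile of ln T is μ + z_p·σ.
ln(9.65) = 2.267 and ln(18.4) = 2.912; z_{0.19} = -0.8779, z_{0.5} = 0.
σ = (2.912 − 2.267)/(0 − (-0.8779)) = 0.735.
μ = 2.267 − (-0.8779)·0.735 = 2.912.

μ ≈ 2.912, σ ≈ 0.735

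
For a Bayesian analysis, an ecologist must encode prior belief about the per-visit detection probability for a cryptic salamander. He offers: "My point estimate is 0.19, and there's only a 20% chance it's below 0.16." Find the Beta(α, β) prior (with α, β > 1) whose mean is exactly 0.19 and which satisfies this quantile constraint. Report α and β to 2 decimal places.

With mean 0.19 fixed, write α = 0.19s, β = 0.81s where s = α+β.
Need P(θ < 0.16) = 0.2 under Beta(0.19s, 0.81s). Normal approximation: (q−m)/√(m(1−m)/s) ≈ z_{0.2} = -0.842, so s ≈ 0.19·0.81·(-0.842)²/(0.16−0.19)² = 121.1.
At s = 121.1: P(θ<0.16) ≈ 0.203. Adjusting to match 0.2 gives s ≈ 124.34.
So α = 0.19·124.34 ≈ 23.63, β = 0.81·124.34 ≈ 100.72.

α ≈ 23.63, β ≈ 100.72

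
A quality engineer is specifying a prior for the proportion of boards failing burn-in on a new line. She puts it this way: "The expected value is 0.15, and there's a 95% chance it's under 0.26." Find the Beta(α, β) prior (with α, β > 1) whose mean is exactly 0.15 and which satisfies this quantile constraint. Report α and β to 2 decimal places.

α ≈ 5.09, β ≈ 28.87

With mean 0.15 fixed, write α = 0.15s, β = 0.85s where s = α+β.
Need P(θ < 0.26) = 0.95 under Beta(0.15s, 0.85s). Normal approximation: (q−m)/√(m(1−m)/s) ≈ z_{0.95} = 1.64, so s ≈ 0.15·0.85·(1.64)²/(0.26−0.15)² = 28.5.
At s = 28.5: P(θ<0.26) ≈ 0.936. Adjusting to match 0.95 gives s ≈ 33.97.
So α = 0.15·33.97 ≈ 5.09, β = 0.85·33.97 ≈ 28.87.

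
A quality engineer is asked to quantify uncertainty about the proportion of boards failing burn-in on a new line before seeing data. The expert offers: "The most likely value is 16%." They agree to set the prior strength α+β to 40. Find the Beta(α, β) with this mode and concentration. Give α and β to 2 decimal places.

α = 7.08, β = 32.92

For α,β > 1 the Beta mode is (α−1)/(α+β−2). With α+β = 40, the mode is (α−1)/38.
Set (α−1)/38 = 0.16 → α = 1 + 0.16·38 = 7.08.
β = 40 − α = 32.92.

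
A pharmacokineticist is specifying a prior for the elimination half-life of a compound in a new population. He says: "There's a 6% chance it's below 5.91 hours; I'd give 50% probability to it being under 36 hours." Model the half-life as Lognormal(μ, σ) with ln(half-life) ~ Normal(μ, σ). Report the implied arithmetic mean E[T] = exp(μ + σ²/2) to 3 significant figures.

E[T] ≈ 70.7 hours

If T ~ Lognormal(μ,σ) then ln T ~ Normal(μ,σ), so the p-quantile of ln T is μ + z_p·σ.
ln(5.91) = 1.777 and ln(36) = 3.584; z_{0.06} = -1.555, z_{0.5} = 0.
σ = (3.584 − 1.777)/(0 − (-1.555)) = 1.162.
μ = 1.777 − (-1.555)·1.162 = 3.584.
E[T] = exp(μ + σ²/2) = exp(3.584 + 0.6753) = 70.7 hours.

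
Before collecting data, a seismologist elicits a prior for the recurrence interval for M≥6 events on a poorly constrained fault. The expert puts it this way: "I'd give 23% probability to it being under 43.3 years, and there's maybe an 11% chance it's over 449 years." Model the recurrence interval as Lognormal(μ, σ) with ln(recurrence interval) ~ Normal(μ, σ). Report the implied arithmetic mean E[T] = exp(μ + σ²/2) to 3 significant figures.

E[T] ≈ 212 years

If T ~ Lognormal(μ,σ) then ln T ~ Normal(μ,σ), so the p-quantile of ln T is μ + z_p·σ.
ln(43.3) = 3.768 and ln(449) = 6.107; z_{0.23} = -0.7388, z_{0.89} = 1.227.
σ = (6.107 − 3.768)/(1.227 − (-0.7388)) = 1.190.
μ = 3.768 − (-0.7388)·1.190 = 4.647.
E[T] = exp(μ + σ²/2) = exp(4.647 + 0.7081) = 212 years.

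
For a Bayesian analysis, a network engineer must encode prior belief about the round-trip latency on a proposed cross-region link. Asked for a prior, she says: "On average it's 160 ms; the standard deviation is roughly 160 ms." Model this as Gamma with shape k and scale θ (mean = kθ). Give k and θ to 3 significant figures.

k ≈ 1, θ ≈ 160

For Gamma(k, scale θ): mean = kθ, variance = kθ², so CV = 1/√k.
CV = SD/mean = 160/160 = 1, hence k = 1/CV² = 1.
Then θ = mean/k = 160/1 = 160.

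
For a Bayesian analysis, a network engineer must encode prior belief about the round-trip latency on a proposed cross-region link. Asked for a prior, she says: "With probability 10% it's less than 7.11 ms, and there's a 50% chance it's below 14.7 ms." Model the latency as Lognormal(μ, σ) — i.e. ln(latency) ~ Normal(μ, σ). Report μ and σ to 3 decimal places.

μ ≈ 2.688, σ ≈ 0.567

If T ~ Lognormal(μ,σ) then ln T ~ Normal(μ,σ), so the p-quantile of ln T is μ + z_p·σ.
ln(7.11) = 1.962 and ln(14.7) = 2.688; z_{0.1} = -1.282, z_{0.5} = 0.
σ = (2.688 − 1.962)/(0 − (-1.282)) = 0.567.
μ = 1.962 − (-1.282)·0.567 = 2.688.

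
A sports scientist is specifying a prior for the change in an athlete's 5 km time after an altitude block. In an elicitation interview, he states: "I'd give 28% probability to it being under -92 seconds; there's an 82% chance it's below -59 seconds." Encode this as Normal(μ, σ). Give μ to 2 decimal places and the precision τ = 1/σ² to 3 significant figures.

μ = -79.16, τ = 0.00206

For Normal(μ,σ), the p-quantile is μ + z_p·σ. Here z_{0.28} = -0.5828, z_{0.82} = 0.9154.
So -92 = μ − 0.5828σ and -59 = μ + 0.9154σ.
Subtracting: σ = (-59 − -92)/(0.9154 − (-0.5828)) = 22.03.
Then μ = -92 − (-0.5828)·22.03 = -79.16.
Precision τ = 1/σ² = 1/22.03² = 0.00206.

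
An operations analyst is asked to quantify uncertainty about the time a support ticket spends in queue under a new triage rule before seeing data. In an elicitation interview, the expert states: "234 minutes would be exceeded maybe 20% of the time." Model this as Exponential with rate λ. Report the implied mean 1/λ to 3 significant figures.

P(T > 234.0) = e^(−λ·234.0) = 0.2, so λ = −ln(0.2)/234.0 = 0.00688.
Mean = 1/λ = 145 minutes.

mean ≈ 145 minutes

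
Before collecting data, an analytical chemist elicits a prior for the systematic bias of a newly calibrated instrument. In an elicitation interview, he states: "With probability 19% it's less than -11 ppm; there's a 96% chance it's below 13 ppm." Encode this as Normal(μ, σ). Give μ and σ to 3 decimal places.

For Normal(μ,σ), the p-quantile is μ + z_p·σ. Here z_{0.19} = -0.8779, z_{0.96} = 1.751.
So -11 = μ − 0.8779σ and 13 = μ + 1.751σ.
Subtracting: σ = (13 − -11)/(1.751 − (-0.8779)) = 9.130.
Then μ = -11 − (-0.8779)·9.130 = -2.984.

μ = -2.984, σ = 9.130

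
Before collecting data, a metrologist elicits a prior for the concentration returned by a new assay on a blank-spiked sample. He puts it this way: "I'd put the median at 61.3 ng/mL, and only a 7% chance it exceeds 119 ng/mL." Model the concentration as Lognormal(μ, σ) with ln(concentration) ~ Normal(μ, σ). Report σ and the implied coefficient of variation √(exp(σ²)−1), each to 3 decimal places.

If T ~ Lognormal(μ,σ) then ln T ~ Normal(μ,σ), so the p-quantile of ln T is μ + z_p·σ.
ln(61.3) = 4.116 and ln(119) = 4.779; z_{0.5} = 0, z_{0.93} = 1.476.
σ = (4.779 − 4.116)/(1.476 − (0)) = 0.449.
μ = 4.116 − (0)·0.449 = 4.116.
CV = √(exp(σ²)−1) = √(exp(0.2020)−1) = 0.473.

σ ≈ 0.449, CV ≈ 0.473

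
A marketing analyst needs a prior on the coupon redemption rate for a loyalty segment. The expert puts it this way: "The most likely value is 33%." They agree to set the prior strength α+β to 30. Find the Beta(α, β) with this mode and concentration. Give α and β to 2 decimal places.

α = 10.24, β = 19.76

For α,β > 1 the Beta mode is (α−1)/(α+β−2). With α+β = 30, the mode is (α−1)/28.
Set (α−1)/28 = 0.33 → α = 1 + 0.33·28 = 10.24.
β = 30 − α = 19.76.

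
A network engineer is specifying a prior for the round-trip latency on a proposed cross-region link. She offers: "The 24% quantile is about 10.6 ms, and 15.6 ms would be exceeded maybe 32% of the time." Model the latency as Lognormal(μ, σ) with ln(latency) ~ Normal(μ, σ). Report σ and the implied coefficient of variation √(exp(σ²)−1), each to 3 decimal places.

If T ~ Lognormal(μ,σ) then ln T ~ Normal(μ,σ), so the p-quantile of ln T is μ + z_p·σ.
ln(10.6) = 2.361 and ln(15.6) = 2.747; z_{0.24} = -0.7063, z_{0.68} = 0.4677.
σ = (2.747 − 2.361)/(0.4677 − (-0.7063)) = 0.329.
μ = 2.361 − (-0.7063)·0.329 = 2.593.
CV = √(exp(σ²)−1) = √(exp(0.1083)−1) = 0.338.

σ ≈ 0.329, CV ≈ 0.338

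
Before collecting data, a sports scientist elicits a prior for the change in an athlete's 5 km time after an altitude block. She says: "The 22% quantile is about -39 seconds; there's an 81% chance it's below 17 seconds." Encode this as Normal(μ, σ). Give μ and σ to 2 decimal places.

μ = -12.79, σ = 33.94

For Normal(μ,σ), the p-quantile is μ + z_p·σ. Here z_{0.22} = -0.7722, z_{0.81} = 0.8779.
So -39 = μ − 0.7722σ and 17 = μ + 0.8779σ.
Subtracting: σ = (17 − -39)/(0.8779 − (-0.7722)) = 33.94.
Then μ = -39 − (-0.7722)·33.94 = -12.79.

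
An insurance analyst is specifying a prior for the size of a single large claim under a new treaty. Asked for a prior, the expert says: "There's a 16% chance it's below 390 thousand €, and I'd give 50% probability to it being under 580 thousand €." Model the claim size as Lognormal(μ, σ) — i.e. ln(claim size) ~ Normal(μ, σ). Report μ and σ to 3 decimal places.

μ ≈ 6.363, σ ≈ 0.399

If T ~ Lognormal(μ,σ) then ln T ~ Normal(μ,σ), so the p-quantile of ln T is μ + z_p·σ.
ln(390) = 5.966 and ln(580) = 6.363; z_{0.16} = -0.9945, z_{0.5} = 0.
σ = (6.363 − 5.966)/(0 − (-0.9945)) = 0.399.
μ = 5.966 − (-0.9945)·0.399 = 6.363.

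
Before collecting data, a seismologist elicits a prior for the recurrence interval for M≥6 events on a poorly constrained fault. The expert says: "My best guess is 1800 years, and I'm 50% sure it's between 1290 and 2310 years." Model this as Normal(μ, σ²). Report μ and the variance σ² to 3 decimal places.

μ = 1800.000, σ² = 571728.239

A symmetric 50% interval runs μ ± z·σ with z = 0.6745.
Half-width = 510, so σ = 510/0.6745 = 756.1271 and σ² = 571728.239.
μ is the stated best guess, 1800.000.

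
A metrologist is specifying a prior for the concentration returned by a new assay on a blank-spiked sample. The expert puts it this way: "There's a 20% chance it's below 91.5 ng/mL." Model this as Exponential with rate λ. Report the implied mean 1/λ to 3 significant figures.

P(T < 91.5) = 1 − e^(−λ·91.5) = 0.2, so λ = −ln(1−0.2)/91.5 = −ln(0.8)/91.5 = 0.00244.
Mean = 1/λ = 410 ng/mL.

mean ≈ 410 ng/mL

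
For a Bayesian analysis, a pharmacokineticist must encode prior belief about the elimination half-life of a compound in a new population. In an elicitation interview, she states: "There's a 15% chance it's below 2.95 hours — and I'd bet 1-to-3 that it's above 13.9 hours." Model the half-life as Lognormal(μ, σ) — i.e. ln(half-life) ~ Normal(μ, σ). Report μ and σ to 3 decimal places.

If T ~ Lognormal(μ,σ) then ln T ~ Normal(μ,σ), so the p-quantile of ln T is μ + z_p·σ.
ln(2.95) = 1.082 and ln(13.9) = 2.632; z_{0.15} = -1.036, z_{0.75} = 0.6745.
σ = (2.632 − 1.082)/(0.6745 − (-1.036)) = 0.906.
μ = 1.082 − (-1.036)·0.906 = 2.021.

μ ≈ 2.021, σ ≈ 0.906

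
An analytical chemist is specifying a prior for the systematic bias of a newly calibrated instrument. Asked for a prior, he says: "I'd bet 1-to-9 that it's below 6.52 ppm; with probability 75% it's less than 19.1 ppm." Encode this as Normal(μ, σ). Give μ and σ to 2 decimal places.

μ = 14.76, σ = 6.43

For Normal(μ,σ), the p-quantile is μ + z_p·σ. Here z_{0.1} = -1.282, z_{0.75} = 0.6745.
So 6.52 = μ − 1.282σ and 19.1 = μ + 0.6745σ.
Subtracting: σ = (19.1 − 6.52)/(0.6745 − (-1.282)) = 6.43.
Then μ = 6.52 − (-1.282)·6.43 = 14.76.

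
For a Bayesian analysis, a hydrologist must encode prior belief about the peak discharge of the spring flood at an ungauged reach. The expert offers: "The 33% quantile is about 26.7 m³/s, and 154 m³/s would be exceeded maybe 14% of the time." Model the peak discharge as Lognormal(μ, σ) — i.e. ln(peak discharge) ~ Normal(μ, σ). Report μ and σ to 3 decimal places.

μ ≈ 3.792, σ ≈ 1.153

If T ~ Lognormal(μ,σ) then ln T ~ Normal(μ,σ), so the p-quantile of ln T is μ + z_p·σ.
ln(26.7) = 3.285 and ln(154) = 5.037; z_{0.33} = -0.4399, z_{0.86} = 1.08.
σ = (5.037 − 3.285)/(1.08 − (-0.4399)) = 1.153.
μ = 3.285 − (-0.4399)·1.153 = 3.792.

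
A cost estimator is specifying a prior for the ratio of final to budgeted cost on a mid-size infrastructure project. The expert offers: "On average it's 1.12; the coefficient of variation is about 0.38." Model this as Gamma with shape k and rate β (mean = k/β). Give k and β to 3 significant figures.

For Gamma(k, rate β): mean = k/β, variance = k/β², so CV = 1/√k.
CV = 0.38, hence k = 1/CV² = 6.93.
Then β = k/mean = 6.93/1.12 = 6.18.

k ≈ 6.93, β ≈ 6.18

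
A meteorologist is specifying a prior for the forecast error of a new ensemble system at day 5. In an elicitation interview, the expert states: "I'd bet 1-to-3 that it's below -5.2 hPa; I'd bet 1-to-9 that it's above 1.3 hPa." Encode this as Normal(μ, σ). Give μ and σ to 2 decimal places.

For Normal(μ,σ), the p-quantile is μ + z_p·σ. Here z_{0.25} = -0.6745, z_{0.9} = 1.282.
So -5.2 = μ − 0.6745σ and 1.3 = μ + 1.282σ.
Subtracting: σ = (1.3 − -5.2)/(1.282 − (-0.6745)) = 3.32.
Then μ = -5.2 − (-0.6745)·3.32 = -2.96.

μ = -2.96, σ = 3.32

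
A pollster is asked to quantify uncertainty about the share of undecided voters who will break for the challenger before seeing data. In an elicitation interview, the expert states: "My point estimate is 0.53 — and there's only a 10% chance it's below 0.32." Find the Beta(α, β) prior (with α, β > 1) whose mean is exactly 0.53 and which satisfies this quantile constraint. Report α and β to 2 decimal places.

With mean 0.53 fixed, write α = 0.53s, β = 0.47s where s = α+β.
Need P(θ < 0.32) = 0.1 under Beta(0.53s, 0.47s). Normal approximation: (q−m)/√(m(1−m)/s) ≈ z_{0.1} = -1.28, so s ≈ 0.53·0.47·(-1.28)²/(0.32−0.53)² = 9.3.
At s = 9.3: P(θ<0.32) ≈ 0.097. Adjusting to match 0.1 gives s ≈ 9.05.
So α = 0.53·9.05 ≈ 4.80, β = 0.47·9.05 ≈ 4.25.

α ≈ 4.80, β ≈ 4.25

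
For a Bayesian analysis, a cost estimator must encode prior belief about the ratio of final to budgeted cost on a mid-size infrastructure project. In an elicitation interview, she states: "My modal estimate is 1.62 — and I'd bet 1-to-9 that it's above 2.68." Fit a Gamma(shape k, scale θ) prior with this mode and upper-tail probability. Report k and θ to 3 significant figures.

k ≈ 8.45, θ ≈ 0.218

Gamma(k,θ) with k>1 has mode (k−1)θ, so θ = 1.62/(k−1).
Need P(X < 2.68) = 0.9 with θ tied to k this way. Start at k = 2, θ = 1.62: P(X<2.68) ≈ 0.492.
Too low — raise k to concentrate. Iterating converges to k ≈ 8.45.
Then θ = 1.62/(8.45−1) ≈ 0.218.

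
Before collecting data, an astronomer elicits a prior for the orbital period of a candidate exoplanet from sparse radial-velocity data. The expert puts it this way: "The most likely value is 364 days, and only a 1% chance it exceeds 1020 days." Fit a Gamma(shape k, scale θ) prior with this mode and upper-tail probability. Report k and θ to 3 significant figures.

Gamma(k,θ) with k>1 has mode (k−1)θ, so θ = 364/(k−1).
Need P(X < 1020) = 0.99 with θ tied to k this way. Start at k = 2, θ = 364: P(X<1020) ≈ 0.769.
Too low — raise k to concentrate. Iterating converges to k ≈ 5.31.
Then θ = 364/(5.31−1) ≈ 84.5.

k ≈ 5.31, θ ≈ 84.5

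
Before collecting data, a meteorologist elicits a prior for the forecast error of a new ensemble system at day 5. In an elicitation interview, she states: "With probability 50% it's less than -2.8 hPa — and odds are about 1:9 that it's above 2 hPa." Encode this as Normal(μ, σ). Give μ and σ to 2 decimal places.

For Normal(μ,σ), the p-quantile is μ + z_p·σ. Here z_{0.5} = 0, z_{0.9} = 1.282.
So -2.8 = μ + 0σ and 2 = μ + 1.282σ.
Subtracting: σ = (2 − -2.8)/(1.282 − (0)) = 3.75.
Then μ = -2.8 − (0)·3.75 = -2.80.

μ = -2.80, σ = 3.75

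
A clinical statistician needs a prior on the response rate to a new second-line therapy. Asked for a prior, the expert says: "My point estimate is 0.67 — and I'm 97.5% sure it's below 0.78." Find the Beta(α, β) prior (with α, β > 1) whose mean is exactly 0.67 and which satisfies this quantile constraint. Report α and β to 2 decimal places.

α ≈ 41.89, β ≈ 20.63

With mean 0.67 fixed, write α = 0.67s, β = 0.33s where s = α+β.
Need P(θ < 0.78) = 0.975 under Beta(0.67s, 0.33s). Normal approximation: (q−m)/√(m(1−m)/s) ≈ z_{0.975} = 1.96, so s ≈ 0.67·0.33·(1.96)²/(0.78−0.67)² = 70.2.
At s = 70.2: P(θ<0.78) ≈ 0.981. Adjusting to match 0.975 gives s ≈ 62.52.
So α = 0.67·62.52 ≈ 41.89, β = 0.33·62.52 ≈ 20.63.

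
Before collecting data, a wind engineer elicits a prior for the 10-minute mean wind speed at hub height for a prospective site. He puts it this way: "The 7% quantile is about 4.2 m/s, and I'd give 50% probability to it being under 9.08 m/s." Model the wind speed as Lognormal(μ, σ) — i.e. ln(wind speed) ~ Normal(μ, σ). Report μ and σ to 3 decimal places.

If T ~ Lognormal(μ,σ) then ln T ~ Normal(μ,σ), so the p-quantile of ln T is μ + z_p·σ.
ln(4.2) = 1.435 and ln(9.08) = 2.206; z_{0.07} = -1.476, z_{0.5} = 0.
σ = (2.206 − 1.435)/(0 − (-1.476)) = 0.522.
μ = 1.435 − (-1.476)·0.522 = 2.206.

μ ≈ 2.206, σ ≈ 0.522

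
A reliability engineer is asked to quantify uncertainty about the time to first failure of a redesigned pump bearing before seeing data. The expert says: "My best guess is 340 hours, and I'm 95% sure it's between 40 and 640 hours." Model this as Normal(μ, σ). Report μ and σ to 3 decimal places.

μ = 340.000, σ = 153.064

A symmetric 95% interval runs μ ± z·σ with z = 1.96.
Half-width = 300, so σ = 300/1.96 = 153.064.
μ is the stated best guess, 340.000.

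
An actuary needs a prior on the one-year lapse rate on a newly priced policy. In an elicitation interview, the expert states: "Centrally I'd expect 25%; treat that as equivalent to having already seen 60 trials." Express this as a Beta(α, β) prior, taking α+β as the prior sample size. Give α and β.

α = 15, β = 45

Under the effective-sample-size interpretation, Beta(α, β) has prior mean α/(α+β) and prior sample size α+β.
So α+β = 60 and α/(α+β) = 0.25, giving α = 0.25·60 = 15 and β = 60 − 15 = 45.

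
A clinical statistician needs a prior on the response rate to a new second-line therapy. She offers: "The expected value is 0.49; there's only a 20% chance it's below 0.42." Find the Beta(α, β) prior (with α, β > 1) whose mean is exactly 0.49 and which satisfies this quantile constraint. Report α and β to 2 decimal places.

α ≈ 17.80, β ≈ 18.52

With mean 0.49 fixed, write α = 0.49s, β = 0.51s where s = α+β.
Need P(θ < 0.42) = 0.2 under Beta(0.49s, 0.51s). Normal approximation: (q−m)/√(m(1−m)/s) ≈ z_{0.2} = -0.842, so s ≈ 0.49·0.51·(-0.842)²/(0.42−0.49)² = 36.1.
At s = 36.1: P(θ<0.42) ≈ 0.201. Adjusting to match 0.2 gives s ≈ 36.32.
So α = 0.49·36.32 ≈ 17.80, β = 0.51·36.32 ≈ 18.52.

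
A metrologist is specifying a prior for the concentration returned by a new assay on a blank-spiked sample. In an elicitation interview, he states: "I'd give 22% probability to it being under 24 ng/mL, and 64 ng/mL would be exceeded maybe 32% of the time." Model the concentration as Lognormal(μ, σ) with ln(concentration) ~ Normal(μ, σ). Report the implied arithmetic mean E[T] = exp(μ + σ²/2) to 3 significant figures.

E[T] ≈ 60.4 ng/mL

If T ~ Lognormal(μ,σ) then ln T ~ Normal(μ,σ), so the p-quantile of ln T is μ + z_p·σ.
ln(24) = 3.178 and ln(64) = 4.159; z_{0.22} = -0.7722, z_{0.68} = 0.4677.
σ = (4.159 − 3.178)/(0.4677 − (-0.7722)) = 0.791.
μ = 3.178 − (-0.7722)·0.791 = 3.789.
E[T] = exp(μ + σ²/2) = exp(3.789 + 0.3129) = 60.4 ng/mL.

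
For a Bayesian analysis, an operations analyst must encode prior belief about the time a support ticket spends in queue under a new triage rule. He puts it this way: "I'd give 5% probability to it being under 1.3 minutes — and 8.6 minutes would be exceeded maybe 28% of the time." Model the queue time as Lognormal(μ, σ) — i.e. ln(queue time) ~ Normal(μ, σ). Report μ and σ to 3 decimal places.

If T ~ Lognormal(μ,σ) then ln T ~ Normal(μ,σ), so the p-quantile of ln T is μ + z_p·σ.
ln(1.3) = 0.2624 and ln(8.6) = 2.152; z_{0.05} = -1.645, z_{0.72} = 0.5828.
σ = (2.152 − 0.2624)/(0.5828 − (-1.645)) = 0.848.
μ = 0.2624 − (-1.645)·0.848 = 1.657.

μ ≈ 1.657, σ ≈ 0.848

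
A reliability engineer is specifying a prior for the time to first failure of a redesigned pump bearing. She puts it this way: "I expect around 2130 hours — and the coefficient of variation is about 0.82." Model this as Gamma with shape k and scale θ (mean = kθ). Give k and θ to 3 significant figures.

For Gamma(k, scale θ): mean = kθ, variance = kθ², so CV = 1/√k.
CV = 0.82, hence k = 1/CV² = 1.49.
Then θ = mean/k = 2130/1.49 = 1430.

k ≈ 1.49, θ ≈ 1430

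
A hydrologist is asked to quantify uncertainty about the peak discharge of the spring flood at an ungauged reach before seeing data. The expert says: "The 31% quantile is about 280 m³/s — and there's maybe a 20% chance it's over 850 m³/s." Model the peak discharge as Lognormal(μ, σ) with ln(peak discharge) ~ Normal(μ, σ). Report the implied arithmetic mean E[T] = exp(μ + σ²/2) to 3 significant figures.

E[T] ≈ 597 m³/s

If T ~ Lognormal(μ,σ) then ln T ~ Normal(μ,σ), so the p-quantile of ln T is μ + z_p·σ.
ln(280) = 5.635 and ln(850) = 6.745; z_{0.31} = -0.4959, z_{0.8} = 0.8416.
σ = (6.745 − 5.635)/(0.8416 − (-0.4959)) = 0.830.
μ = 5.635 − (-0.4959)·0.830 = 6.046.
E[T] = exp(μ + σ²/2) = exp(6.046 + 0.3447) = 597 m³/s.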